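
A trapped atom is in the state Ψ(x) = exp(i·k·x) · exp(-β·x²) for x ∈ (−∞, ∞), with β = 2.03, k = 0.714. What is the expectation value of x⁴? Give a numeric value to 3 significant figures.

0.0455

⟨x⁴⟩ = ∫ x⁴·|Ψ|² dx / ∫|Ψ|² dx (integrals over the domain).
Gaussian moments: ∫x^(2j)·e^(−2βx²) dx = (2j−1)!!/(4β)^j · √(π/(2β)), odd powers integrate to 0; here √(π/(2β)) = 0.87965.
State is unnormalized: ∫|Ψ|² dx = 0.87965, and ∫Ψ*·x⁴·Ψ dx = 0.040024, so ⟨x⁴⟩ = 0.040024 / 0.87965.
⟨x⁴⟩ = 0.045500.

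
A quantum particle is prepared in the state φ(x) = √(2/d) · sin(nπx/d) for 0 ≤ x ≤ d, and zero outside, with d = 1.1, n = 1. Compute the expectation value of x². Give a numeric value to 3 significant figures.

⟨x²⟩ = ∫ x²·|φ|² dx (integrals over the domain).
With sin²θ = (1 − cos2θ)/2 on 0 ≤ x ≤ d: ∫sin²(nπx/d) dx = d/2, ∫x·sin²(nπx/d) dx = d²/4, ∫x²·sin²(nπx/d) dx = d³·(1/6 − 1/(4n²π²)); higher powers xᵏ the same way, integrating xᵏ·cos(2nπx/d) by parts.
⟨x²⟩ = 0.34203.

0.342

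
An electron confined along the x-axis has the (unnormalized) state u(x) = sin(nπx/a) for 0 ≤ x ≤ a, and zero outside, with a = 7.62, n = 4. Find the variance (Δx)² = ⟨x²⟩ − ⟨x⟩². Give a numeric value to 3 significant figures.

4.65

Compute ⟨x⟩ and ⟨x²⟩ separately, then (Δx)² = ⟨x²⟩ − ⟨x⟩².
With sin²θ = (1 − cos2θ)/2 on 0 ≤ x ≤ a: ∫sin²(nπx/a) dx = a/2, ∫x·sin²(nπx/a) dx = a²/4, ∫x²·sin²(nπx/a) dx = a³·(1/6 − 1/(4n²π²)); higher powers xᵏ the same way, integrating xᵏ·cos(2nπx/a) by parts.
Normalization: ∫|u|² dx = 3.8100.
⟨x⟩ = 3.8100 and ⟨x²⟩ = 19.171.
(Δx)² = 19.171 − (3.8100)² = 4.6549.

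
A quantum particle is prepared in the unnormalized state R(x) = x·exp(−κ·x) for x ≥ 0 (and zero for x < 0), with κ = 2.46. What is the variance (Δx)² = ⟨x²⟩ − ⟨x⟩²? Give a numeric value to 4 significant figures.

Compute ⟨x⟩ and ⟨x²⟩ separately, then (Δx)² = ⟨x²⟩ − ⟨x⟩².
Every integrand reduces to terms xʲ·e^(−2κx) on [0, ∞); use ∫₀^∞ xʲ·e^(−2κx) dx = j!/(2κ)^(j+1).
Normalization: ∫|R|² dx = 0.016793.
⟨x⟩ = 0.60976 and ⟨x²⟩ = 0.49574.
(Δx)² = 0.49574 − (0.60976)² = 0.12393.

0.1239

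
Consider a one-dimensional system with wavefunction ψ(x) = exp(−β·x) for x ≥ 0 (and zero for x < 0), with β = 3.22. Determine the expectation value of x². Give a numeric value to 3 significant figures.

0.0482

⟨x²⟩ = ∫ x²·|ψ|² dx / ∫|ψ|² dx (integrals over the domain).
Every integrand reduces to terms xʲ·e^(−2βx) on [0, ∞); use ∫₀^∞ xʲ·e^(−2βx) dx = j!/(2β)^(j+1).
State is unnormalized: ∫|ψ|² dx = 0.15528, and ∫ψ*·x²·ψ dx = 0.0074881, so ⟨x²⟩ = 0.0074881 / 0.15528.
⟨x²⟩ = 0.048223.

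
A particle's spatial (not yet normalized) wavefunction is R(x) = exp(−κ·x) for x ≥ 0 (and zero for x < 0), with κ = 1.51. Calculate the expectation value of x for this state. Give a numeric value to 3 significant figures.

0.331

⟨x⟩ = ∫ x·|R|² dx / ∫|R|² dx (integrals over the domain).
Every integrand reduces to terms xʲ·e^(−2κx) on [0, ∞); use ∫₀^∞ xʲ·e^(−2κx) dx = j!/(2κ)^(j+1).
State is unnormalized: ∫|R|² dx = 0.33113, and ∫R*·x·R dx = 0.10964, so ⟨x⟩ = 0.10964 / 0.33113.
⟨x⟩ = 0.33113.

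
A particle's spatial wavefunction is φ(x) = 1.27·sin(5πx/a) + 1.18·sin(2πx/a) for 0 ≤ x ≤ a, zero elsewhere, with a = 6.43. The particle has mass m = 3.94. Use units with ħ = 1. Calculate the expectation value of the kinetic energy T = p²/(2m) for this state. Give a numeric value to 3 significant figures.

T = −(ħ²/2m) d²/dx², so ⟨T⟩ = −(ħ²/2m) ∫ φ*·φ'' dx / ∫|φ|² dx; with m = 3.94.
d²/dx² sin(jπx/a) = −(jπ/a)²·sin(jπx/a); on 0 ≤ x ≤ a, ∫sin²(jπx/a) dx = a/2 and ∫sin(jπx/a)·sin(lπx/a) dx = 0 for j ≠ l, so only diagonal terms survive in ∫|φ|² and ∫φ·φ″; ∫φ·φ′ dx = [φ²/2] between the walls = 0.
State is unnormalized: ∫|φ|² dx = 9.6620, and ∫φ*·(−ħ²/2m · φ'') dx = 4.4696, so ⟨T⟩ = 4.4696 / 9.6620.
⟨T⟩ = 0.46260.

0.463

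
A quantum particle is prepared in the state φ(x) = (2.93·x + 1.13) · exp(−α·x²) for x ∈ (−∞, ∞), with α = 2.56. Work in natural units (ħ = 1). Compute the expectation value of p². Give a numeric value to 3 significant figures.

p² φ = −ħ² d²φ/dx²; ⟨p²⟩ = −ħ² ∫ φ*·φ'' dx / ∫|φ|² dx.
Expand each integrand as polynomial × e^(−2αx²) and use ∫x^(2j)·e^(−2αx²) dx = (2j−1)!!/(4α)^j · √(π/(2α)), odd powers → 0; here √(π/(2α)) = 0.78332. Differentiate with the product rule, d/dx e^(−αx²) = −2αx·e^(−αx²).
State is unnormalized: ∫|φ|² dx = 1.6569, and ∫φ*·(−ħ² φ'') dx = 7.6041, so ⟨p²⟩ = 7.6041 / 1.6569.
⟨p²⟩ = 4.5893.

4.59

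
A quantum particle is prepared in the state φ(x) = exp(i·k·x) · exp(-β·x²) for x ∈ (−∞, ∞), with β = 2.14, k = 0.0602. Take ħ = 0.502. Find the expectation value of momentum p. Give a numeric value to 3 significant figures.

p φ = −iħ dφ/dx; then ⟨p⟩ = ∫ φ*·(pφ) dx / ∫|φ|² dx.
Gaussian moments: ∫x^(2j)·e^(−2βx²) dx = (2j−1)!!/(4β)^j · √(π/(2β)), odd powers integrate to 0; here √(π/(2β)) = 0.85675. Derivatives: φ′ = (ik − 2βx)·φ, φ″ = ((ik − 2βx)² − 2β)·φ; the odd-in-x pieces drop out.
State is unnormalized: ∫|φ|² dx = 0.85675, and ∫φ*·(−iħ φ') dx = 0.025891, so ⟨p⟩ = 0.025891 / 0.85675.
⟨p⟩ = 0.030220.

0.0302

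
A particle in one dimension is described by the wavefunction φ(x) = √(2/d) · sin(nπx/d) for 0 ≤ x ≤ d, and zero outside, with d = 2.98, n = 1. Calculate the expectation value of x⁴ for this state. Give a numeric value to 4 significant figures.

8.996

⟨x⁴⟩ = ∫ x⁴·|φ|² dx (integrals over the domain).
With sin²θ = (1 − cos2θ)/2 on 0 ≤ x ≤ d: ∫sin²(nπx/d) dx = d/2, ∫x·sin²(nπx/d) dx = d²/4, ∫x²·sin²(nπx/d) dx = d³·(1/6 − 1/(4n²π²)); higher powers xᵏ the same way, integrating xᵏ·cos(2nπx/d) by parts.
⟨x⁴⟩ = 8.9963.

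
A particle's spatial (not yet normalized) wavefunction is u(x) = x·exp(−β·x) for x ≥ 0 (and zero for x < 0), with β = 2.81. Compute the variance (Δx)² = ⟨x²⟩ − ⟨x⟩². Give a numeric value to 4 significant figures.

0.09498

Compute ⟨x⟩ and ⟨x²⟩ separately, then (Δx)² = ⟨x²⟩ − ⟨x⟩².
Every integrand reduces to terms xʲ·e^(−2βx) on [0, ∞); use ∫₀^∞ xʲ·e^(−2βx) dx = j!/(2β)^(j+1).
Normalization: ∫|u|² dx = 0.011267.
⟨x⟩ = 0.53381 and ⟨x²⟩ = 0.37993.
(Δx)² = 0.37993 − (0.53381)² = 0.094984.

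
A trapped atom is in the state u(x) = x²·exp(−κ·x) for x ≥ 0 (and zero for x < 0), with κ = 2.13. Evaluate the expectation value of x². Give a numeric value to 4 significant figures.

⟨x²⟩ = ∫ x²·|u|² dx / ∫|u|² dx (integrals over the domain).
Every integrand reduces to terms xʲ·e^(−2κx) on [0, ∞); use ∫₀^∞ xʲ·e^(−2κx) dx = j!/(2κ)^(j+1).
State is unnormalized: ∫|u|² dx = 0.017107, and ∫u*·x²·u dx = 0.028279, so ⟨x²⟩ = 0.028279 / 0.017107.
⟨x²⟩ = 1.6531.

1.653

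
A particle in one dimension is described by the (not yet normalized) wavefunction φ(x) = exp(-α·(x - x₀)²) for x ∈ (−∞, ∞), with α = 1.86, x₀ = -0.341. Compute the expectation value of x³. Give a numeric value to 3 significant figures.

⟨x³⟩ = ∫ x³·|φ|² dx / ∫|φ|² dx (integrals over the domain).
Gaussian moments (u = x − x₀): ∫u^(2j)·e^(−2αu²) du = (2j−1)!!/(4α)^j · √(π/(2α)), odd powers integrate to 0; here √(π/(2α)) = 0.91897.
State is unnormalized: ∫|φ|² dx = 0.91897, and ∫φ*·x³·φ dx = -0.16280, so ⟨x³⟩ = -0.16280 / 0.91897.
⟨x³⟩ = -0.17715.

-0.177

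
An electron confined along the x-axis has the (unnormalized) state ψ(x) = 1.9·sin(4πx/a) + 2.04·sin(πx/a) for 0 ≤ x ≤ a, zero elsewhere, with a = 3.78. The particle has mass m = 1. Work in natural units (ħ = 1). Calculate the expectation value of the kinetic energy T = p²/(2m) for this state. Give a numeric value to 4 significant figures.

2.752

T = −(ħ²/2m) d²/dx², so ⟨T⟩ = −(ħ²/2m) ∫ ψ*·ψ'' dx / ∫|ψ|² dx; with m = 1.
d²/dx² sin(jπx/a) = −(jπ/a)²·sin(jπx/a); on 0 ≤ x ≤ a, ∫sin²(jπx/a) dx = a/2 and ∫sin(jπx/a)·sin(lπx/a) dx = 0 for j ≠ l, so only diagonal terms survive in ∫|ψ|² and ∫ψ·ψ″; ∫ψ·ψ′ dx = [ψ²/2] between the walls = 0.
State is unnormalized: ∫|ψ|² dx = 14.688, and ∫ψ*·(−ħ²/2m · ψ'') dx = 40.419, so ⟨T⟩ = 40.419 / 14.688.
⟨T⟩ = 2.7518.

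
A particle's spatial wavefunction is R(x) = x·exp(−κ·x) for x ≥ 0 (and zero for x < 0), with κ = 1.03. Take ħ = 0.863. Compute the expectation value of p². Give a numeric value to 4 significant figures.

p² R = −ħ² d²R/dx²; ⟨p²⟩ = −ħ² ∫ R*·R'' dx / ∫|R|² dx.
Differentiate x·exp(−κ·x) with the product rule; every integrand then reduces to terms xʲ·e^(−2κx) on [0, ∞), with ∫₀^∞ xʲ·e^(−2κx) dx = j!/(2κ)^(j+1).
State is unnormalized: ∫|R|² dx = 0.22879, and ∫R*·(−ħ² R'') dx = 0.18077, so ⟨p²⟩ = 0.18077 / 0.22879.
⟨p²⟩ = 0.79013.

0.7901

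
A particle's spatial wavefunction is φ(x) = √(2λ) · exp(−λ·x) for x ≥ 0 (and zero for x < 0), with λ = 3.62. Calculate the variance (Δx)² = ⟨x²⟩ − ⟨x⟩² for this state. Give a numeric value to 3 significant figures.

0.0191

Compute ⟨x⟩ and ⟨x²⟩ separately, then (Δx)² = ⟨x²⟩ − ⟨x⟩².
Every integrand reduces to terms xʲ·e^(−2λx) on [0, ∞); use ∫₀^∞ xʲ·e^(−2λx) dx = j!/(2λ)^(j+1).
⟨x⟩ = 0.13812 and ⟨x²⟩ = 0.038155.
(Δx)² = 0.038155 − (0.13812)² = 0.019078.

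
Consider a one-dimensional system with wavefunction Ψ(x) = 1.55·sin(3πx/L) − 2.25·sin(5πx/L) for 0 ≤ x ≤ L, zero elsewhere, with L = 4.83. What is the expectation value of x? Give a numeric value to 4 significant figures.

2.415

⟨x⟩ = ∫ x·|Ψ|² dx / ∫|Ψ|² dx (integrals over the domain).
On 0 ≤ x ≤ L (j ≠ l): ∫sin²(jπx/L) dx = L/2, ∫sin(jπx/L)·sin(lπx/L) dx = 0; diagonal moments ∫x·sin²(jπx/L) dx = L²/4, ∫x²·sin²(jπx/L) dx = L³·(1/6 − 1/(4j²π²)); cross terms ∫x·sin(jπx/L)·sin(lπx/L) dx = 0 for j + l even and −4jlL²/(π²(j² − l²)²) for j + l odd, ∫x²·sin(jπx/L)·sin(lπx/L) dx = (−1)^(j+l)·4jlL³/(π²(j² − l²)²); higher powers the same way via product-to-sum and parts.
State is unnormalized: ∫|Ψ|² dx = 18.028, and ∫Ψ*·x·Ψ dx = 43.538, so ⟨x⟩ = 43.538 / 18.028.
⟨x⟩ = 2.4150.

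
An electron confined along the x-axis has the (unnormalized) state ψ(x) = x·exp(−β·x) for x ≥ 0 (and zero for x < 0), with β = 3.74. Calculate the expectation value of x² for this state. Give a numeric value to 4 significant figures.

0.2145

⟨x²⟩ = ∫ x²·|ψ|² dx / ∫|ψ|² dx (integrals over the domain).
Every integrand reduces to terms xʲ·e^(−2βx) on [0, ∞); use ∫₀^∞ xʲ·e^(−2βx) dx = j!/(2β)^(j+1).
State is unnormalized: ∫|ψ|² dx = 0.0047789, and ∫ψ*·x²·ψ dx = 0.0010250, so ⟨x²⟩ = 0.0010250 / 0.0047789.
⟨x²⟩ = 0.21448.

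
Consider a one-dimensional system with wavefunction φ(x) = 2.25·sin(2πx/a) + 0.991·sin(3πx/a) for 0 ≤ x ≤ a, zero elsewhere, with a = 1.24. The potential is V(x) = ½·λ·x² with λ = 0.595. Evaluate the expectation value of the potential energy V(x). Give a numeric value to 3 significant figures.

⟨V⟩ = ∫ V(x)·|φ|² dx / ∫|φ|² dx.
On 0 ≤ x ≤ a (j ≠ l): ∫sin²(jπx/a) dx = a/2, ∫sin(jπx/a)·sin(lπx/a) dx = 0; diagonal moments ∫x·sin²(jπx/a) dx = a²/4, ∫x²·sin²(jπx/a) dx = a³·(1/6 − 1/(4j²π²)); cross terms ∫x·sin(jπx/a)·sin(lπx/a) dx = 0 for j + l even and −4jla²/(π²(j² − l²)²) for j + l odd, ∫x²·sin(jπx/a)·sin(lπx/a) dx = (−1)^(j+l)·4jla³/(π²(j² − l²)²); higher powers the same way via product-to-sum and parts.
State is unnormalized: ∫|φ|² dx = 3.7476, and ∫φ*·V(x)·φ dx = 0.30564, so ⟨V⟩ = 0.30564 / 3.7476.
⟨V⟩ = 0.081556.

0.0816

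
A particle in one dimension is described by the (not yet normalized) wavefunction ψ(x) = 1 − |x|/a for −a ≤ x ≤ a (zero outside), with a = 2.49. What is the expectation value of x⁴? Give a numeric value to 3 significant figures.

⟨x⁴⟩ = ∫ x⁴·|ψ|² dx / ∫|ψ|² dx (integrals over the domain).
ψ is even, so ∫ over [−a, a] = 2∫₀ᵃ with ψ = 1 − x/a there: ∫₀ᵃ (1 − x/a)² dx = a/3, ∫₀ᵃ x²(1 − x/a)² dx = a³/30, ∫₀ᵃ x⁴(1 − x/a)² dx = a⁵/105.
State is unnormalized: ∫|ψ|² dx = 1.6600, and ∫ψ*·x⁴·ψ dx = 1.8232, so ⟨x⁴⟩ = 1.8232 / 1.6600.
⟨x⁴⟩ = 1.0983.

1.10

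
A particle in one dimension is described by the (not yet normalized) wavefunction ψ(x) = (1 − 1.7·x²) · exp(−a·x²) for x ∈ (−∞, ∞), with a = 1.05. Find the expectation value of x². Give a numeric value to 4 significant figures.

⟨x²⟩ = ∫ x²·|ψ|² dx / ∫|ψ|² dx (integrals over the domain).
Expand each integrand as polynomial × e^(−2ax²) and use ∫x^(2j)·e^(−2ax²) dx = (2j−1)!!/(4a)^j · √(π/(2a)), odd powers → 0; here √(π/(2a)) = 1.2231.
State is unnormalized: ∫|ψ|² dx = 0.83413, and ∫ψ*·x²·ψ dx = 0.29964, so ⟨x²⟩ = 0.29964 / 0.83413.
⟨x²⟩ = 0.35922.

0.3592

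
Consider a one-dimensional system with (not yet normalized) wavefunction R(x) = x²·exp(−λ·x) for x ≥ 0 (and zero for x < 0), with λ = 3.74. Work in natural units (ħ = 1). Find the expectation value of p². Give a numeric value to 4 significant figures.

4.663

p² R = −ħ² d²R/dx²; ⟨p²⟩ = −ħ² ∫ R*·R'' dx / ∫|R|² dx.
Differentiate x²·exp(−λ·x) with the product rule; every integrand then reduces to terms xʲ·e^(−2λx) on [0, ∞), with ∫₀^∞ xʲ·e^(−2λx) dx = j!/(2λ)^(j+1).
State is unnormalized: ∫|R|² dx = 0.0010250, and ∫R*·(−ħ² R'') dx = 0.0047789, so ⟨p²⟩ = 0.0047789 / 0.0010250.
⟨p²⟩ = 4.6625.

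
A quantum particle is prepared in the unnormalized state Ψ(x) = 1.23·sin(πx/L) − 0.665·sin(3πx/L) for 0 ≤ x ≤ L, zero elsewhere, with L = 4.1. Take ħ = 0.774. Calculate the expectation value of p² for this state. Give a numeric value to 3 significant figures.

p² Ψ = −ħ² d²Ψ/dx²; ⟨p²⟩ = −ħ² ∫ Ψ*·Ψ'' dx / ∫|Ψ|² dx.
d²/dx² sin(jπx/L) = −(jπ/L)²·sin(jπx/L); on 0 ≤ x ≤ L, ∫sin²(jπx/L) dx = L/2 and ∫sin(jπx/L)·sin(lπx/L) dx = 0 for j ≠ l, so only diagonal terms survive in ∫|Ψ|² and ∫Ψ·Ψ″; ∫Ψ·Ψ′ dx = [Ψ²/2] between the walls = 0.
State is unnormalized: ∫|Ψ|² dx = 4.0080, and ∫Ψ*·(−ħ² Ψ'') dx = 3.9607, so ⟨p²⟩ = 3.9607 / 4.0080.
⟨p²⟩ = 0.98820.

0.988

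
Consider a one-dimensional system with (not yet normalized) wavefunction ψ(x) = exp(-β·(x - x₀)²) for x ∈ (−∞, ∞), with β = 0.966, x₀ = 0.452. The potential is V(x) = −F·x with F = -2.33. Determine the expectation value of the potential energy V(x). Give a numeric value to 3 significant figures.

⟨V⟩ = ∫ V(x)·|ψ|² dx / ∫|ψ|² dx.
Gaussian moments (u = x − x₀): ∫u^(2j)·e^(−2βu²) du = (2j−1)!!/(4β)^j · √(π/(2β)), odd powers integrate to 0; here √(π/(2β)) = 1.2752.
State is unnormalized: ∫|ψ|² dx = 1.2752, and ∫ψ*·V(x)·ψ dx = 1.3430, so ⟨V⟩ = 1.3430 / 1.2752.
⟨V⟩ = 1.0532.

1.05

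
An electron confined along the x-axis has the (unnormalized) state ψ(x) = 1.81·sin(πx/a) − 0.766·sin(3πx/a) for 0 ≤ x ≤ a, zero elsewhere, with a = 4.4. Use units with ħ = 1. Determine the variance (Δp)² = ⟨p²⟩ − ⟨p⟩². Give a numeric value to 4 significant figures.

Compute ⟨p⟩ and ⟨p²⟩ separately; (Δp)² = ⟨p²⟩ − ⟨p⟩².
d²/dx² sin(jπx/a) = −(jπ/a)²·sin(jπx/a); on 0 ≤ x ≤ a, ∫sin²(jπx/a) dx = a/2 and ∫sin(jπx/a)·sin(lπx/a) dx = 0 for j ≠ l, so only diagonal terms survive in ∫|ψ|² and ∫ψ·ψ″; ∫ψ·ψ′ dx = [ψ²/2] between the walls = 0.
Normalization: ∫|ψ|² dx = 8.4983.
⟨p⟩ = 0.0000 and ⟨p²⟩ = 1.1293.
(Δp)² = 1.1293 − (0.0000)² = 1.1293.

1.129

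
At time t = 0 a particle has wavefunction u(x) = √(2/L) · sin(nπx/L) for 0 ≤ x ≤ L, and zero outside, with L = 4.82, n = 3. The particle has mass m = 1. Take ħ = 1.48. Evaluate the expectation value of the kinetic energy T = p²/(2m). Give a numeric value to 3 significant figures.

4.19

T = −(ħ²/2m) d²/dx², so ⟨T⟩ = −(ħ²/2m) ∫ u*·u'' dx; with m = 1.
d/dx sin(nπx/L) = (nπ/L)·cos(nπx/L) and d²/dx² sin(nπx/L) = −(nπ/L)²·sin(nπx/L); on 0 ≤ x ≤ L, ∫sin²(nπx/L) dx = L/2 and ∫sin(nπx/L)·cos(nπx/L) dx = 0.
⟨T⟩ = 4.1874.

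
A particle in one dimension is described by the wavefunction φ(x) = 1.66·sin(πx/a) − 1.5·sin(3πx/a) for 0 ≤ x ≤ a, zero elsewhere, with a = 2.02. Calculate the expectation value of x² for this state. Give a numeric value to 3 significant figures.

⟨x²⟩ = ∫ x²·|φ|² dx / ∫|φ|² dx (integrals over the domain).
On 0 ≤ x ≤ a (j ≠ l): ∫sin²(jπx/a) dx = a/2, ∫sin(jπx/a)·sin(lπx/a) dx = 0; diagonal moments ∫x·sin²(jπx/a) dx = a²/4, ∫x²·sin²(jπx/a) dx = a³·(1/6 − 1/(4j²π²)); cross terms ∫x·sin(jπx/a)·sin(lπx/a) dx = 0 for j + l even and −4jla²/(π²(j² − l²)²) for j + l odd, ∫x²·sin(jπx/a)·sin(lπx/a) dx = (−1)^(j+l)·4jla³/(π²(j² − l²)²); higher powers the same way via product-to-sum and parts.
State is unnormalized: ∫|φ|² dx = 5.0557, and ∫φ*·x²·φ dx = 5.4690, so ⟨x²⟩ = 5.4690 / 5.0557.
⟨x²⟩ = 1.0818.

1.08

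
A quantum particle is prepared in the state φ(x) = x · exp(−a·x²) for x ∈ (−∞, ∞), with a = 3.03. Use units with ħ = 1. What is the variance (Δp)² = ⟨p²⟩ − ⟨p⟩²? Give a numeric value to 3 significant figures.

Compute ⟨p⟩ and ⟨p²⟩ separately; (Δp)² = ⟨p²⟩ − ⟨p⟩².
Expand each integrand as polynomial × e^(−2ax²) and use ∫x^(2j)·e^(−2ax²) dx = (2j−1)!!/(4a)^j · √(π/(2a)), odd powers → 0; here √(π/(2a)) = 0.72001. Differentiate with the product rule, d/dx e^(−ax²) = −2ax·e^(−ax²).
Normalization: ∫|φ|² dx = 0.059407.
⟨p⟩ = 0.0000 and ⟨p²⟩ = 9.0900.
(Δp)² = 9.0900 − (0.0000)² = 9.0900.

9.09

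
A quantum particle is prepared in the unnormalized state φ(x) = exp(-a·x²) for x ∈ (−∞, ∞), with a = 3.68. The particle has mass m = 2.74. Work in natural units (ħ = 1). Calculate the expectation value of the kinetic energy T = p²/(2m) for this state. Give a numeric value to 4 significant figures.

0.6715

T = −(ħ²/2m) d²/dx², so ⟨T⟩ = −(ħ²/2m) ∫ φ*·φ'' dx / ∫|φ|² dx; with m = 2.74.
Gaussian moments: ∫x^(2j)·e^(−2ax²) dx = (2j−1)!!/(4a)^j · √(π/(2a)), odd powers integrate to 0; here √(π/(2a)) = 0.65334. Derivatives: d/dx e^(−ax²) = −2ax·e^(−ax²), d²/dx² e^(−ax²) = (4a²x² − 2a)·e^(−ax²).
State is unnormalized: ∫|φ|² dx = 0.65334, and ∫φ*·(−ħ²/2m · φ'') dx = 0.43874, so ⟨T⟩ = 0.43874 / 0.65334.
⟨T⟩ = 0.67153.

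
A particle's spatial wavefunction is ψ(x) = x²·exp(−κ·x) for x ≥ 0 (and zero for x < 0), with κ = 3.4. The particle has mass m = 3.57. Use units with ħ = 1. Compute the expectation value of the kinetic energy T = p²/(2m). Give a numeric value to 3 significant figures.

0.540

T = −(ħ²/2m) d²/dx², so ⟨T⟩ = −(ħ²/2m) ∫ ψ*·ψ'' dx / ∫|ψ|² dx; with m = 3.57.
Differentiate x²·exp(−κ·x) with the product rule; every integrand then reduces to terms xʲ·e^(−2κx) on [0, ∞), with ∫₀^∞ xʲ·e^(−2κx) dx = j!/(2κ)^(j+1).
State is unnormalized: ∫|ψ|² dx = 0.0016507, and ∫ψ*·(−ħ²/2m · ψ'') dx = 0.00089085, so ⟨T⟩ = 0.00089085 / 0.0016507.
⟨T⟩ = 0.53968.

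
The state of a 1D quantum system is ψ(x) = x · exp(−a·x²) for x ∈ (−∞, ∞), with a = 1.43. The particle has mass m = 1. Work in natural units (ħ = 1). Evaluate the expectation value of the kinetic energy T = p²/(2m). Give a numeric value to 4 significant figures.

T = −(ħ²/2m) d²/dx², so ⟨T⟩ = −(ħ²/2m) ∫ ψ*·ψ'' dx / ∫|ψ|² dx; with m = 1.
Expand each integrand as polynomial × e^(−2ax²) and use ∫x^(2j)·e^(−2ax²) dx = (2j−1)!!/(4a)^j · √(π/(2a)), odd powers → 0; here √(π/(2a)) = 1.0481. Differentiate with the product rule, d/dx e^(−ax²) = −2ax·e^(−ax²).
State is unnormalized: ∫|ψ|² dx = 0.18323, and ∫ψ*·(−ħ²/2m · ψ'') dx = 0.39303, so ⟨T⟩ = 0.39303 / 0.18323.
⟨T⟩ = 2.1450.

2.145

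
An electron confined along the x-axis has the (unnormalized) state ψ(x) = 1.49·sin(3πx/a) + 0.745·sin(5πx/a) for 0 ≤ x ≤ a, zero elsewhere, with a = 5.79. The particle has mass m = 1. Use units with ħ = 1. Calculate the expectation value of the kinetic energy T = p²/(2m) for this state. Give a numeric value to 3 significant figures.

1.80

T = −(ħ²/2m) d²/dx², so ⟨T⟩ = −(ħ²/2m) ∫ ψ*·ψ'' dx / ∫|ψ|² dx; with m = 1.
d²/dx² sin(jπx/a) = −(jπ/a)²·sin(jπx/a); on 0 ≤ x ≤ a, ∫sin²(jπx/a) dx = a/2 and ∫sin(jπx/a)·sin(lπx/a) dx = 0 for j ≠ l, so only diagonal terms survive in ∫|ψ|² and ∫ψ·ψ″; ∫ψ·ψ′ dx = [ψ²/2] between the walls = 0.
State is unnormalized: ∫|ψ|² dx = 8.0340, and ∫ψ*·(−ħ²/2m · ψ'') dx = 14.428, so ⟨T⟩ = 14.428 / 8.0340.
⟨T⟩ = 1.7959.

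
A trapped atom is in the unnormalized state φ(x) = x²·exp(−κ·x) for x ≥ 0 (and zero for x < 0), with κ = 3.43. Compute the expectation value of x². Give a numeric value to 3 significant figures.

⟨x²⟩ = ∫ x²·|φ|² dx / ∫|φ|² dx (integrals over the domain).
Every integrand reduces to terms xʲ·e^(−2κx) on [0, ∞); use ∫₀^∞ xʲ·e^(−2κx) dx = j!/(2κ)^(j+1).
State is unnormalized: ∫|φ|² dx = 0.0015798, and ∫φ*·x²·φ dx = 0.0010071, so ⟨x²⟩ = 0.0010071 / 0.0015798.
⟨x²⟩ = 0.63749.

0.637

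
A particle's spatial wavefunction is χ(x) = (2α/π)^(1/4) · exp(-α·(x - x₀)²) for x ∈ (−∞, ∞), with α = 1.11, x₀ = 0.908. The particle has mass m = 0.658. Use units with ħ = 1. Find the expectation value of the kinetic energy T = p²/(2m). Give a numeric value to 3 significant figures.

T = −(ħ²/2m) d²/dx², so ⟨T⟩ = −(ħ²/2m) ∫ χ*·χ'' dx; with m = 0.658.
Gaussian moments (u = x − x₀): ∫u^(2j)·e^(−2αu²) du = (2j−1)!!/(4α)^j · √(π/(2α)), odd powers integrate to 0; here √(π/(2α)) = 1.1896. Derivatives: d/dx e^(−αu²) = −2αu·e^(−αu²), d²/dx² e^(−αu²) = (4α²u² − 2α)·e^(−αu²).
⟨T⟩ = 0.84347.

0.843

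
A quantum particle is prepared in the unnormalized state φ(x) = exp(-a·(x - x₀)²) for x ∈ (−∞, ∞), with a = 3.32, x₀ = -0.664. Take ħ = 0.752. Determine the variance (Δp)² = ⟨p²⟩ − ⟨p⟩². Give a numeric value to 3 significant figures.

Compute ⟨p⟩ and ⟨p²⟩ separately; (Δp)² = ⟨p²⟩ − ⟨p⟩².
Gaussian moments (u = x − x₀): ∫u^(2j)·e^(−2au²) du = (2j−1)!!/(4a)^j · √(π/(2a)), odd powers integrate to 0; here √(π/(2a)) = 0.68785. Derivatives: d/dx e^(−au²) = −2au·e^(−au²), d²/dx² e^(−au²) = (4a²u² − 2a)·e^(−au²).
Normalization: ∫|φ|² dx = 0.68785.
⟨p⟩ = 0.0000 and ⟨p²⟩ = 1.8775.
(Δp)² = 1.8775 − (0.0000)² = 1.8775.

1.88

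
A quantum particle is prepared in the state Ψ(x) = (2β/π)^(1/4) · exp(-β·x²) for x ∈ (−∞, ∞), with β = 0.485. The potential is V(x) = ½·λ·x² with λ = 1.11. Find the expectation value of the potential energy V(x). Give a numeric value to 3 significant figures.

0.286

⟨V⟩ = ∫ V(x)·|Ψ|² dx.
Gaussian moments: ∫x^(2j)·e^(−2βx²) dx = (2j−1)!!/(4β)^j · √(π/(2β)), odd powers integrate to 0; here √(π/(2β)) = 1.7997.
⟨V⟩ = 0.28608.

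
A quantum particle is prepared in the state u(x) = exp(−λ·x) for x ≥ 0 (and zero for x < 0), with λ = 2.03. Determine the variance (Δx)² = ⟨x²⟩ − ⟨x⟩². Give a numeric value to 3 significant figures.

0.0607

Compute ⟨x⟩ and ⟨x²⟩ separately, then (Δx)² = ⟨x²⟩ − ⟨x⟩².
Every integrand reduces to terms xʲ·e^(−2λx) on [0, ∞); use ∫₀^∞ xʲ·e^(−2λx) dx = j!/(2λ)^(j+1).
Normalization: ∫|u|² dx = 0.24631.
⟨x⟩ = 0.24631 and ⟨x²⟩ = 0.12133.
(Δx)² = 0.12133 − (0.24631)² = 0.060666.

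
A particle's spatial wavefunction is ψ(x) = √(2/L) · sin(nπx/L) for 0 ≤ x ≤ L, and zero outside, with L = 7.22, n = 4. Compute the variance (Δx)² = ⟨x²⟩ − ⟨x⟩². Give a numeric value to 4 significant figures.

4.179

Compute ⟨x⟩ and ⟨x²⟩ separately, then (Δx)² = ⟨x²⟩ − ⟨x⟩².
With sin²θ = (1 − cos2θ)/2 on 0 ≤ x ≤ L: ∫sin²(nπx/L) dx = L/2, ∫x·sin²(nπx/L) dx = L²/4, ∫x²·sin²(nπx/L) dx = L³·(1/6 − 1/(4n²π²)); higher powers xᵏ the same way, integrating xᵏ·cos(2nπx/L) by parts.
⟨x⟩ = 3.6100 and ⟨x²⟩ = 17.211.
(Δx)² = 17.211 − (3.6100)² = 4.1790.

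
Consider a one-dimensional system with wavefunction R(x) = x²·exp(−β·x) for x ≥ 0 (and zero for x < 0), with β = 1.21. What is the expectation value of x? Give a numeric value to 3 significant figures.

⟨x⟩ = ∫ x·|R|² dx / ∫|R|² dx (integrals over the domain).
Every integrand reduces to terms xʲ·e^(−2βx) on [0, ∞); use ∫₀^∞ xʲ·e^(−2βx) dx = j!/(2β)^(j+1).
State is unnormalized: ∫|R|² dx = 0.28916, and ∫R*·x·R dx = 0.59743, so ⟨x⟩ = 0.59743 / 0.28916.
⟨x⟩ = 2.0661.

2.07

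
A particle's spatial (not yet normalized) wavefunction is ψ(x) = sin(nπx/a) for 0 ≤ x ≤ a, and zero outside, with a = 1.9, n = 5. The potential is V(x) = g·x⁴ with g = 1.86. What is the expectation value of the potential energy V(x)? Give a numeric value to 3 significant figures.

4.75

⟨V⟩ = ∫ V(x)·|ψ|² dx / ∫|ψ|² dx.
With sin²θ = (1 − cos2θ)/2 on 0 ≤ x ≤ a: ∫sin²(nπx/a) dx = a/2, ∫x·sin²(nπx/a) dx = a²/4, ∫x²·sin²(nπx/a) dx = a³·(1/6 − 1/(4n²π²)); higher powers xᵏ the same way, integrating xᵏ·cos(2nπx/a) by parts.
State is unnormalized: ∫|ψ|² dx = 0.95000, and ∫ψ*·V(x)·ψ dx = 4.5128, so ⟨V⟩ = 4.5128 / 0.95000.
⟨V⟩ = 4.7503.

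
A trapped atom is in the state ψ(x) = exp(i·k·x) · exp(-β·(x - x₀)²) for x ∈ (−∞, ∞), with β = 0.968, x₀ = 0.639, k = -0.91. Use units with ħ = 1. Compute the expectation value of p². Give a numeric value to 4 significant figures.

p² ψ = −ħ² d²ψ/dx²; ⟨p²⟩ = −ħ² ∫ ψ*·ψ'' dx / ∫|ψ|² dx.
Gaussian moments (u = x − x₀): ∫u^(2j)·e^(−2βu²) du = (2j−1)!!/(4β)^j · √(π/(2β)), odd powers integrate to 0; here √(π/(2β)) = 1.2739. Derivatives: ψ′ = (ik − 2βu)·ψ, ψ″ = ((ik − 2βu)² − 2β)·ψ; the odd-in-u pieces drop out.
State is unnormalized: ∫|ψ|² dx = 1.2739, and ∫ψ*·(−ħ² ψ'') dx = 2.2880, so ⟨p²⟩ = 2.2880 / 1.2739.
⟨p²⟩ = 1.7961.

1.796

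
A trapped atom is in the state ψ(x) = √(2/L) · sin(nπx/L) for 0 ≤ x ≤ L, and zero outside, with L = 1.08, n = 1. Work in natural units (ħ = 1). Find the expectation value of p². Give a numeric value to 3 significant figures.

p² ψ = −ħ² d²ψ/dx²; ⟨p²⟩ = −ħ² ∫ ψ*·ψ'' dx.
d/dx sin(nπx/L) = (nπ/L)·cos(nπx/L) and d²/dx² sin(nπx/L) = −(nπ/L)²·sin(nπx/L); on 0 ≤ x ≤ L, ∫sin²(nπx/L) dx = L/2 and ∫sin(nπx/L)·cos(nπx/L) dx = 0.
⟨p²⟩ = 8.4616.

8.46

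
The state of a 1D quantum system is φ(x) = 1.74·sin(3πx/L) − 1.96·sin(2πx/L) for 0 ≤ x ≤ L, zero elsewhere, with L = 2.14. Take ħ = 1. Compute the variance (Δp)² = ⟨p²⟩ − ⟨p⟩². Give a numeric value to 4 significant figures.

Compute ⟨p⟩ and ⟨p²⟩ separately; (Δp)² = ⟨p²⟩ − ⟨p⟩².
d²/dx² sin(jπx/L) = −(jπ/L)²·sin(jπx/L); on 0 ≤ x ≤ L, ∫sin²(jπx/L) dx = L/2 and ∫sin(jπx/L)·sin(lπx/L) dx = 0 for j ≠ l, so only diagonal terms survive in ∫|φ|² and ∫φ·φ″; ∫φ·φ′ dx = [φ²/2] between the walls = 0.
Normalization: ∫|φ|² dx = 7.3500.
⟨p⟩ = 0.0000 and ⟨p²⟩ = 13.370.
(Δp)² = 13.370 − (0.0000)² = 13.370.

13.37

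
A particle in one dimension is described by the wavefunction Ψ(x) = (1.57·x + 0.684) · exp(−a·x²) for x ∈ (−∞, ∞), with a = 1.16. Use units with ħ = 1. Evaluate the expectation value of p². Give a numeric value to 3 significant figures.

p² Ψ = −ħ² d²Ψ/dx²; ⟨p²⟩ = −ħ² ∫ Ψ*·Ψ'' dx / ∫|Ψ|² dx.
Expand each integrand as polynomial × e^(−2ax²) and use ∫x^(2j)·e^(−2ax²) dx = (2j−1)!!/(4a)^j · √(π/(2a)), odd powers → 0; here √(π/(2a)) = 1.1637. Differentiate with the product rule, d/dx e^(−ax²) = −2ax·e^(−ax²).
State is unnormalized: ∫|Ψ|² dx = 1.1626, and ∫Ψ*·(−ħ² Ψ'') dx = 2.7828, so ⟨p²⟩ = 2.7828 / 1.1626.
⟨p²⟩ = 2.3936.

2.39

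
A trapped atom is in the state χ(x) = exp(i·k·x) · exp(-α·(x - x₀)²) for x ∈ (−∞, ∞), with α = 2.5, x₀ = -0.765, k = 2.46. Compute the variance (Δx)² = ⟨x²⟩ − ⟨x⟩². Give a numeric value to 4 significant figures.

0.1000

Compute ⟨x⟩ and ⟨x²⟩ separately, then (Δx)² = ⟨x²⟩ − ⟨x⟩².
Gaussian moments (u = x − x₀): ∫u^(2j)·e^(−2αu²) du = (2j−1)!!/(4α)^j · √(π/(2α)), odd powers integrate to 0; here √(π/(2α)) = 0.79267.
Normalization: ∫|χ|² dx = 0.79267.
⟨x⟩ = -0.76500 and ⟨x²⟩ = 0.68523.
(Δx)² = 0.68523 − (-0.76500)² = 0.10000.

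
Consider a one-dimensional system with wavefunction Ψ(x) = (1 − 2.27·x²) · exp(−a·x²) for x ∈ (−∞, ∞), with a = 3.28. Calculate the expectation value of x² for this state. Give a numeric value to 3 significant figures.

⟨x²⟩ = ∫ x²·|Ψ|² dx / ∫|Ψ|² dx (integrals over the domain).
Expand each integrand as polynomial × e^(−2ax²) and use ∫x^(2j)·e^(−2ax²) dx = (2j−1)!!/(4a)^j · √(π/(2a)), odd powers → 0; here √(π/(2a)) = 0.69203.
State is unnormalized: ∫|Ψ|² dx = 0.51471, and ∫Ψ*·x²·Ψ dx = 0.021674, so ⟨x²⟩ = 0.021674 / 0.51471.
⟨x²⟩ = 0.042110.

0.0421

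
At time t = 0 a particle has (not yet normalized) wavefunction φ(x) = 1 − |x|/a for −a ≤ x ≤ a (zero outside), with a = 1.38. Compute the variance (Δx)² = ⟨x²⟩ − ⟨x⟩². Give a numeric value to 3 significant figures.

Compute ⟨x⟩ and ⟨x²⟩ separately, then (Δx)² = ⟨x²⟩ − ⟨x⟩².
φ is even, so ∫ over [−a, a] = 2∫₀ᵃ with φ = 1 − x/a there: ∫₀ᵃ (1 − x/a)² dx = a/3, ∫₀ᵃ x²(1 − x/a)² dx = a³/30, ∫₀ᵃ x⁴(1 − x/a)² dx = a⁵/105.
Normalization: ∫|φ|² dx = 0.92000.
⟨x⟩ = 0.0000 and ⟨x²⟩ = 0.19044.
(Δx)² = 0.19044 − (0.0000)² = 0.19044.

0.190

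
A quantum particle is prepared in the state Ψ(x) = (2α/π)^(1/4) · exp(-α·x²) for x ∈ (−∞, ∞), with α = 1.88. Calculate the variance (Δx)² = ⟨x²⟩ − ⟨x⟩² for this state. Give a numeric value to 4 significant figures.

0.1330

Compute ⟨x⟩ and ⟨x²⟩ separately, then (Δx)² = ⟨x²⟩ − ⟨x⟩².
Gaussian moments: ∫x^(2j)·e^(−2αx²) dx = (2j−1)!!/(4α)^j · √(π/(2α)), odd powers integrate to 0; here √(π/(2α)) = 0.91407.
⟨x⟩ = 0.0000 and ⟨x²⟩ = 0.13298.
(Δx)² = 0.13298 − (0.0000)² = 0.13298.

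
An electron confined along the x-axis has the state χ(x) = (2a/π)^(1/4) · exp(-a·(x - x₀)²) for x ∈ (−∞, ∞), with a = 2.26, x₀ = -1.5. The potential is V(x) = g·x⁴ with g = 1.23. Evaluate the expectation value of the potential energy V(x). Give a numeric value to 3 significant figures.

8.11

⟨V⟩ = ∫ V(x)·|χ|² dx.
Gaussian moments (u = x − x₀): ∫u^(2j)·e^(−2au²) du = (2j−1)!!/(4a)^j · √(π/(2a)), odd powers integrate to 0; here √(π/(2a)) = 0.83369.
⟨V⟩ = 8.1089.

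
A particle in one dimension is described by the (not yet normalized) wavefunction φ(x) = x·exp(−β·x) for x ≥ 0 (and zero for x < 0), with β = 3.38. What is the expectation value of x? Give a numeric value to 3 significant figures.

0.444

⟨x⟩ = ∫ x·|φ|² dx / ∫|φ|² dx (integrals over the domain).
Every integrand reduces to terms xʲ·e^(−2βx) on [0, ∞); use ∫₀^∞ xʲ·e^(−2βx) dx = j!/(2β)^(j+1).
State is unnormalized: ∫|φ|² dx = 0.0064743, and ∫φ*·x·φ dx = 0.0028732, so ⟨x⟩ = 0.0028732 / 0.0064743.
⟨x⟩ = 0.44379.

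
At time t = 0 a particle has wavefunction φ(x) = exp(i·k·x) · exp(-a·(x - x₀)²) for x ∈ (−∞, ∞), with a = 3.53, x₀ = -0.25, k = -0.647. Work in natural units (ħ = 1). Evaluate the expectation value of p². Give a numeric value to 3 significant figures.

3.95

p² φ = −ħ² d²φ/dx²; ⟨p²⟩ = −ħ² ∫ φ*·φ'' dx / ∫|φ|² dx.
Gaussian moments (u = x − x₀): ∫u^(2j)·e^(−2au²) du = (2j−1)!!/(4a)^j · √(π/(2a)), odd powers integrate to 0; here √(π/(2a)) = 0.66707. Derivatives: φ′ = (ik − 2au)·φ, φ″ = ((ik − 2au)² − 2a)·φ; the odd-in-u pieces drop out.
State is unnormalized: ∫|φ|² dx = 0.66707, and ∫φ*·(−ħ² φ'') dx = 2.6340, so ⟨p²⟩ = 2.6340 / 0.66707.
⟨p²⟩ = 3.9486.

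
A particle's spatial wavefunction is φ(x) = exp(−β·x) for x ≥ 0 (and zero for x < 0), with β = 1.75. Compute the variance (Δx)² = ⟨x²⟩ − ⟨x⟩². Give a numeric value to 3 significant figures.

Compute ⟨x⟩ and ⟨x²⟩ separately, then (Δx)² = ⟨x²⟩ − ⟨x⟩².
Every integrand reduces to terms xʲ·e^(−2βx) on [0, ∞); use ∫₀^∞ xʲ·e^(−2βx) dx = j!/(2β)^(j+1).
Normalization: ∫|φ|² dx = 0.28571.
⟨x⟩ = 0.28571 and ⟨x²⟩ = 0.16327.
(Δx)² = 0.16327 − (0.28571)² = 0.081633.

0.0816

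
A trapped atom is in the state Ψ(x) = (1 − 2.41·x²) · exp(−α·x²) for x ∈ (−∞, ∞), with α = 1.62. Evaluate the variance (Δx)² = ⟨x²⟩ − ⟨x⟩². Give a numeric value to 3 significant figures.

Compute ⟨x⟩ and ⟨x²⟩ separately, then (Δx)² = ⟨x²⟩ − ⟨x⟩².
Expand each integrand as polynomial × e^(−2αx²) and use ∫x^(2j)·e^(−2αx²) dx = (2j−1)!!/(4α)^j · √(π/(2α)), odd powers → 0; here √(π/(2α)) = 0.98470.
Normalization: ∫|Ψ|² dx = 0.66086.
⟨x⟩ = 0.0000 and ⟨x²⟩ = 0.19391.
(Δx)² = 0.19391 − (0.0000)² = 0.19391.

0.194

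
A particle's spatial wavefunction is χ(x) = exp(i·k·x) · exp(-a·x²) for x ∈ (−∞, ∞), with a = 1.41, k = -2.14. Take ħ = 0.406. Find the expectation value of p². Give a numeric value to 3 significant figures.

p² χ = −ħ² d²χ/dx²; ⟨p²⟩ = −ħ² ∫ χ*·χ'' dx / ∫|χ|² dx.
Gaussian moments: ∫x^(2j)·e^(−2ax²) dx = (2j−1)!!/(4a)^j · √(π/(2a)), odd powers integrate to 0; here √(π/(2a)) = 1.0555. Derivatives: χ′ = (ik − 2ax)·χ, χ″ = ((ik − 2ax)² − 2a)·χ; the odd-in-x pieces drop out.
State is unnormalized: ∫|χ|² dx = 1.0555, and ∫χ*·(−ħ² χ'') dx = 1.0421, so ⟨p²⟩ = 1.0421 / 1.0555.
⟨p²⟩ = 0.98730.

0.987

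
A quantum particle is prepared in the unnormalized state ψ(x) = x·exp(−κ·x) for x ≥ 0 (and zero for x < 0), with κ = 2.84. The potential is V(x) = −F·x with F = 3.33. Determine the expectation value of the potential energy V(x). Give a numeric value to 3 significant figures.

-1.76

⟨V⟩ = ∫ V(x)·|ψ|² dx / ∫|ψ|² dx.
Every integrand reduces to terms xʲ·e^(−2κx) on [0, ∞); use ∫₀^∞ xʲ·e^(−2κx) dx = j!/(2κ)^(j+1).
State is unnormalized: ∫|ψ|² dx = 0.010914, and ∫ψ*·V(x)·ψ dx = -0.019196, so ⟨V⟩ = -0.019196 / 0.010914.
⟨V⟩ = -1.7588.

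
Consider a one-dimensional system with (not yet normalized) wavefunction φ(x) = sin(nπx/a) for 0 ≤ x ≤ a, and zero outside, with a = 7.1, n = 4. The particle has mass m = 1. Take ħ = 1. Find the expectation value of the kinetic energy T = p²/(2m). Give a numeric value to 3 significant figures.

T = −(ħ²/2m) d²/dx², so ⟨T⟩ = −(ħ²/2m) ∫ φ*·φ'' dx / ∫|φ|² dx; with m = 1.
d/dx sin(nπx/a) = (nπ/a)·cos(nπx/a) and d²/dx² sin(nπx/a) = −(nπ/a)²·sin(nπx/a); on 0 ≤ x ≤ a, ∫sin²(nπx/a) dx = a/2 and ∫sin(nπx/a)·cos(nπx/a) dx = 0.
State is unnormalized: ∫|φ|² dx = 3.5500, and ∫φ*·(−ħ²/2m · φ'') dx = 5.5603, so ⟨T⟩ = 5.5603 / 3.5500.
⟨T⟩ = 1.5663.

1.57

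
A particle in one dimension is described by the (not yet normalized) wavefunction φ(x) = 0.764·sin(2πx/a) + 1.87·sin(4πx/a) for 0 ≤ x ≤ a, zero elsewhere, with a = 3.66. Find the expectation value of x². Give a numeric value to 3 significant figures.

4.83

⟨x²⟩ = ∫ x²·|φ|² dx / ∫|φ|² dx (integrals over the domain).
On 0 ≤ x ≤ a (j ≠ l): ∫sin²(jπx/a) dx = a/2, ∫sin(jπx/a)·sin(lπx/a) dx = 0; diagonal moments ∫x·sin²(jπx/a) dx = a²/4, ∫x²·sin²(jπx/a) dx = a³·(1/6 − 1/(4j²π²)); cross terms ∫x·sin(jπx/a)·sin(lπx/a) dx = 0 for j + l even and −4jla²/(π²(j² − l²)²) for j + l odd, ∫x²·sin(jπx/a)·sin(lπx/a) dx = (−1)^(j+l)·4jla³/(π²(j² − l²)²); higher powers the same way via product-to-sum and parts.
State is unnormalized: ∫|φ|² dx = 7.4675, and ∫φ*·x²·φ dx = 36.045, so ⟨x²⟩ = 36.045 / 7.4675.
⟨x²⟩ = 4.8270.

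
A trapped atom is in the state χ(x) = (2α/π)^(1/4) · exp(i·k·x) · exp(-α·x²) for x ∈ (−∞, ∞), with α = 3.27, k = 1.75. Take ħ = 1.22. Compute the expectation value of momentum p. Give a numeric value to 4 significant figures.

p χ = −iħ dχ/dx; then ⟨p⟩ = ∫ χ*·(pχ) dx.
Gaussian moments: ∫x^(2j)·e^(−2αx²) dx = (2j−1)!!/(4α)^j · √(π/(2α)), odd powers integrate to 0; here √(π/(2α)) = 0.69308. Derivatives: χ′ = (ik − 2αx)·χ, χ″ = ((ik − 2αx)² − 2α)·χ; the odd-in-x pieces drop out.
⟨p⟩ = 2.1350.

2.135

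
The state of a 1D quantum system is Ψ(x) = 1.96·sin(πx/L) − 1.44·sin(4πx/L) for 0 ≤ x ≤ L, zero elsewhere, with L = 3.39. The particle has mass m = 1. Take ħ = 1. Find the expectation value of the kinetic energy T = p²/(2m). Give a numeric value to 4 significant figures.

T = −(ħ²/2m) d²/dx², so ⟨T⟩ = −(ħ²/2m) ∫ Ψ*·Ψ'' dx / ∫|Ψ|² dx; with m = 1.
d²/dx² sin(jπx/L) = −(jπ/L)²·sin(jπx/L); on 0 ≤ x ≤ L, ∫sin²(jπx/L) dx = L/2 and ∫sin(jπx/L)·sin(lπx/L) dx = 0 for j ≠ l, so only diagonal terms survive in ∫|Ψ|² and ∫Ψ·Ψ″; ∫Ψ·Ψ′ dx = [Ψ²/2] between the walls = 0.
State is unnormalized: ∫|Ψ|² dx = 10.026, and ∫Ψ*·(−ħ²/2m · Ψ'') dx = 26.944, so ⟨T⟩ = 26.944 / 10.026.
⟨T⟩ = 2.6874.

2.687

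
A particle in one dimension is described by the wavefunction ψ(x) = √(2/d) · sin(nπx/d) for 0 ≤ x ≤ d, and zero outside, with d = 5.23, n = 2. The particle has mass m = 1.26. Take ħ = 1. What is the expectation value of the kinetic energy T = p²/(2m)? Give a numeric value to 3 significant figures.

0.573

T = −(ħ²/2m) d²/dx², so ⟨T⟩ = −(ħ²/2m) ∫ ψ*·ψ'' dx; with m = 1.26.
d/dx sin(nπx/d) = (nπ/d)·cos(nπx/d) and d²/dx² sin(nπx/d) = −(nπ/d)²·sin(nπx/d); on 0 ≤ x ≤ d, ∫sin²(nπx/d) dx = d/2 and ∫sin(nπx/d)·cos(nπx/d) dx = 0.
⟨T⟩ = 0.57274.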